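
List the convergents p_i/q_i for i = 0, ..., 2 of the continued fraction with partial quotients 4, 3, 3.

4/1, 13/3, 43/10

Using the convergent recurrence p_i = a_i*p_{i-1} + p_{i-2}, q_i = a_i*q_{i-1} + q_{i-2} with p_{-2}=0, p_{-1}=1, q_{-2}=1, q_{-1}=0:
  i=0: a_0=4, p_0 = 4*1 + 0 = 4, q_0 = 4*0 + 1 = 1.
  i=1: a_1=3, p_1 = 3*4 + 1 = 13, q_1 = 3*1 + 0 = 3.
  i=2: a_2=3, p_2 = 3*13 + 4 = 43, q_2 = 3*3 + 1 = 10.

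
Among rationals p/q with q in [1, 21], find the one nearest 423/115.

Expand x = 423/115 as a continued fraction with the Euclidean algorithm:
  423 = 3*115 + 78, so a_0 = 3.
  115 = 1*78 + 37, so a_1 = 1.
  78 = 2*37 + 4, so a_2 = 2.
  37 = 9*4 + 1, so a_3 = 9.
  4 = 4*1 + 0, so a_4 = 4.
so x = [3; 1, 2, 9, 4].
Convergents (p_i = a_i*p_{i-1} + p_{i-2}, q_i = a_i*q_{i-1} + q_{i-2} with p_{-2}=0, p_{-1}=1, q_{-2}=1, q_{-1}=0), until the denominator exceeds 21:
  i=0: a_0=3, p_0 = 3*1 + 0 = 3, q_0 = 3*0 + 1 = 1.
  i=1: a_1=1, p_1 = 1*3 + 1 = 4, q_1 = 1*1 + 0 = 1.
  i=2: a_2=2, p_2 = 2*4 + 3 = 11, q_2 = 2*1 + 1 = 3.
  i=3: a_3=9, p_3 = 9*11 + 4 = 103, q_3 = 9*3 + 1 = 28.
q_3 = 28 > 21, so the last convergent with denominator <= 21 is p_2/q_2 = 11/3.
The closest fraction with denominator <= 21 is either p_2/q_2 or the intermediate fraction (k*p_2 + p_1)/(k*q_2 + q_1) with the largest k >= 1 whose denominator stays <= 21; these approach x as k grows, and every other convergent or intermediate fraction in range is farther away.
Largest k: floor((21 - q_1)/q_2) = floor((21 - 1)/3) = 6.
That gives (6*11 + 4)/(6*3 + 1) = 70/19.
Compare the errors: |x - 11/3| = |423*3 - 11*115|/(115*3) = 4/345, and |x - 70/19| = |423*19 - 70*115|/(115*19) = 13/2185.
Cross-multiplying, 13*345 = 4485 < 8740 = 4*2185, so 13/2185 is smaller: the intermediate fraction 70/19 is closer to x than 11/3.

70/19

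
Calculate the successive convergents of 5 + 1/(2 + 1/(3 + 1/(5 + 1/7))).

5/1, 11/2, 38/7, 201/37, 1445/266

Using the convergent recurrence p_i = a_i*p_{i-1} + p_{i-2}, q_i = a_i*q_{i-1} + q_{i-2} with p_{-2}=0, p_{-1}=1, q_{-2}=1, q_{-1}=0:
  i=0: a_0=5, p_0 = 5*1 + 0 = 5, q_0 = 5*0 + 1 = 1.
  i=1: a_1=2, p_1 = 2*5 + 1 = 11, q_1 = 2*1 + 0 = 2.
  i=2: a_2=3, p_2 = 3*11 + 5 = 38, q_2 = 3*2 + 1 = 7.
  i=3: a_3=5, p_3 = 5*38 + 11 = 201, q_3 = 5*7 + 2 = 37.
  i=4: a_4=7, p_4 = 7*201 + 38 = 1445, q_4 = 7*37 + 7 = 266.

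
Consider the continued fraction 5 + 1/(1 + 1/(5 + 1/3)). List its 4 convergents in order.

5/1, 6/1, 35/6, 111/19

Using the convergent recurrence p_i = a_i*p_{i-1} + p_{i-2}, q_i = a_i*q_{i-1} + q_{i-2} with p_{-2}=0, p_{-1}=1, q_{-2}=1, q_{-1}=0:
  i=0: a_0=5, p_0 = 5*1 + 0 = 5, q_0 = 5*0 + 1 = 1.
  i=1: a_1=1, p_1 = 1*5 + 1 = 6, q_1 = 1*1 + 0 = 1.
  i=2: a_2=5, p_2 = 5*6 + 5 = 35, q_2 = 5*1 + 1 = 6.
  i=3: a_3=3, p_3 = 3*35 + 6 = 111, q_3 = 3*6 + 1 = 19.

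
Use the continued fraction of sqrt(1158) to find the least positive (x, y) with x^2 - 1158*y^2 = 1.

First expand sqrt(1158) as a continued fraction. With x_i = (sqrt(1158) + m_i)/d_i and (m_0, d_0) = (0, 1): a_0 = floor(sqrt(1158)) = 34, since 34^2 = 1156 <= 1158 < 1225 = 35^2.
Iterate m_{i+1} = d_i*a_i - m_i, d_{i+1} = (1158 - m_{i+1}^2)/d_i, a_{i+1} = floor((a_0 + m_{i+1})/d_{i+1}):
  m_1 = 1*34 - 0 = 34, d_1 = (1158 - 34^2)/1 = 2/1 = 2, a_1 = floor((34 + 34)/2) = 34.
  m_2 = 2*34 - 34 = 34, d_2 = (1158 - 34^2)/2 = 2/2 = 1, a_2 = floor((34 + 34)/1) = 68.
  m_3 = 1*68 - 34 = 34, d_3 = (1158 - 34^2)/1 = 2/1 = 2: (m_3, d_3) = (m_1, d_1) = (34, 2), so from here the quotients repeat a_1, a_2; the period length is 2.
So sqrt(1158) = [34; (34, 68)] with period length k = 2.
k is even, so the fundamental solution of x^2 - 1158y^2 = 1 is (p_{k-1}, q_{k-1}) = (p_1, q_1); compute convergents through index 1.
Convergents (p_i = a_i*p_{i-1} + p_{i-2}, q_i = a_i*q_{i-1} + q_{i-2} with p_{-2}=0, p_{-1}=1, q_{-2}=1, q_{-1}=0):
  i=0: a_0=34, p_0 = 34*1 + 0 = 34, q_0 = 34*0 + 1 = 1.
  i=1: a_1=34, p_1 = 34*34 + 1 = 1157, q_1 = 34*1 + 0 = 34.
Check: 1157^2 - 1158*34^2 = 1338649 - 1338648 = 1, so (x, y) = (1157, 34) solves the equation, and by the theorem it is the least positive solution.

(x, y) = (1157, 34)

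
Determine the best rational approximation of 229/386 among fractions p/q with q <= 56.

19/32

Expand x = 229/386 as a continued fraction with the Euclidean algorithm:
  229 = 0*386 + 229, so a_0 = 0.
  386 = 1*229 + 157, so a_1 = 1.
  229 = 1*157 + 72, so a_2 = 1.
  157 = 2*72 + 13, so a_3 = 2.
  72 = 5*13 + 7, so a_4 = 5.
  13 = 1*7 + 6, so a_5 = 1.
  7 = 1*6 + 1, so a_6 = 1.
  6 = 6*1 + 0, so a_7 = 6.
so x = [0; 1, 1, 2, 5, 1, 1, 6].
Convergents (p_i = a_i*p_{i-1} + p_{i-2}, q_i = a_i*q_{i-1} + q_{i-2} with p_{-2}=0, p_{-1}=1, q_{-2}=1, q_{-1}=0), until the denominator exceeds 56:
  i=0: a_0=0, p_0 = 0*1 + 0 = 0, q_0 = 0*0 + 1 = 1.
  i=1: a_1=1, p_1 = 1*0 + 1 = 1, q_1 = 1*1 + 0 = 1.
  i=2: a_2=1, p_2 = 1*1 + 0 = 1, q_2 = 1*1 + 1 = 2.
  i=3: a_3=2, p_3 = 2*1 + 1 = 3, q_3 = 2*2 + 1 = 5.
  i=4: a_4=5, p_4 = 5*3 + 1 = 16, q_4 = 5*5 + 2 = 27.
  i=5: a_5=1, p_5 = 1*16 + 3 = 19, q_5 = 1*27 + 5 = 32.
  i=6: a_6=1, p_6 = 1*19 + 16 = 35, q_6 = 1*32 + 27 = 59.
q_6 = 59 > 56, so the last convergent with denominator <= 56 is p_5/q_5 = 19/32.
The closest fraction with denominator <= 56 is either p_5/q_5 or the intermediate fraction (k*p_5 + p_4)/(k*q_5 + q_4) with the largest k >= 1 whose denominator stays <= 56; these approach x as k grows, and every other convergent or intermediate fraction in range is farther away.
Largest k: floor((56 - q_4)/q_5) = floor((56 - 27)/32) = 0.
Since k = 0, no intermediate fraction beyond p_5/q_5 has denominator <= 56, so the convergent 19/32 is the closest (its error is |229*32 - 19*386|/(386*32) = 6/12352).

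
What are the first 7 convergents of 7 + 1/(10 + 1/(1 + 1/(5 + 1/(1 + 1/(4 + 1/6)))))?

7/1, 71/10, 78/11, 461/65, 539/76, 2617/369, 16241/2290

Using the convergent recurrence p_i = a_i*p_{i-1} + p_{i-2}, q_i = a_i*q_{i-1} + q_{i-2} with p_{-2}=0, p_{-1}=1, q_{-2}=1, q_{-1}=0:
  i=0: a_0=7, p_0 = 7*1 + 0 = 7, q_0 = 7*0 + 1 = 1.
  i=1: a_1=10, p_1 = 10*7 + 1 = 71, q_1 = 10*1 + 0 = 10.
  i=2: a_2=1, p_2 = 1*71 + 7 = 78, q_2 = 1*10 + 1 = 11.
  i=3: a_3=5, p_3 = 5*78 + 71 = 461, q_3 = 5*11 + 10 = 65.
  i=4: a_4=1, p_4 = 1*461 + 78 = 539, q_4 = 1*65 + 11 = 76.
  i=5: a_5=4, p_5 = 4*539 + 461 = 2617, q_5 = 4*76 + 65 = 369.
  i=6: a_6=6, p_6 = 6*2617 + 539 = 16241, q_6 = 6*369 + 76 = 2290.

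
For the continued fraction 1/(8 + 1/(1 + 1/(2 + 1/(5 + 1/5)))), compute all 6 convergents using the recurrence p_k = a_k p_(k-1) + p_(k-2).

0/1, 1/8, 1/9, 3/26, 16/139, 83/721

Using the convergent recurrence p_i = a_i*p_{i-1} + p_{i-2}, q_i = a_i*q_{i-1} + q_{i-2} with p_{-2}=0, p_{-1}=1, q_{-2}=1, q_{-1}=0:
  i=0: a_0=0, p_0 = 0*1 + 0 = 0, q_0 = 0*0 + 1 = 1.
  i=1: a_1=8, p_1 = 8*0 + 1 = 1, q_1 = 8*1 + 0 = 8.
  i=2: a_2=1, p_2 = 1*1 + 0 = 1, q_2 = 1*8 + 1 = 9.
  i=3: a_3=2, p_3 = 2*1 + 1 = 3, q_3 = 2*9 + 8 = 26.
  i=4: a_4=5, p_4 = 5*3 + 1 = 16, q_4 = 5*26 + 9 = 139.
  i=5: a_5=5, p_5 = 5*16 + 3 = 83, q_5 = 5*139 + 26 = 721.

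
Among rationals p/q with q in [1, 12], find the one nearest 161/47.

24/7

Expand x = 161/47 as a continued fraction with the Euclidean algorithm:
  161 = 3*47 + 20, so a_0 = 3.
  47 = 2*20 + 7, so a_1 = 2.
  20 = 2*7 + 6, so a_2 = 2.
  7 = 1*6 + 1, so a_3 = 1.
  6 = 6*1 + 0, so a_4 = 6.
so x = [3; 2, 2, 1, 6].
Convergents (p_i = a_i*p_{i-1} + p_{i-2}, q_i = a_i*q_{i-1} + q_{i-2} with p_{-2}=0, p_{-1}=1, q_{-2}=1, q_{-1}=0), until the denominator exceeds 12:
  i=0: a_0=3, p_0 = 3*1 + 0 = 3, q_0 = 3*0 + 1 = 1.
  i=1: a_1=2, p_1 = 2*3 + 1 = 7, q_1 = 2*1 + 0 = 2.
  i=2: a_2=2, p_2 = 2*7 + 3 = 17, q_2 = 2*2 + 1 = 5.
  i=3: a_3=1, p_3 = 1*17 + 7 = 24, q_3 = 1*5 + 2 = 7.
  i=4: a_4=6, p_4 = 6*24 + 17 = 161, q_4 = 6*7 + 5 = 47.
q_4 = 47 > 12, so the last convergent with denominator <= 12 is p_3/q_3 = 24/7.
The closest fraction with denominator <= 12 is either p_3/q_3 or the intermediate fraction (k*p_3 + p_2)/(k*q_3 + q_2) with the largest k >= 1 whose denominator stays <= 12; these approach x as k grows, and every other convergent or intermediate fraction in range is farther away.
Largest k: floor((12 - q_2)/q_3) = floor((12 - 5)/7) = 1.
That gives (1*24 + 17)/(1*7 + 5) = 41/12.
Compare the errors: |x - 24/7| = |161*7 - 24*47|/(47*7) = 1/329, and |x - 41/12| = |161*12 - 41*47|/(47*12) = 5/564.
Cross-multiplying, 1*564 = 564 < 1645 = 5*329, so 1/329 is smaller: the convergent 24/7 is closer to x than 41/12.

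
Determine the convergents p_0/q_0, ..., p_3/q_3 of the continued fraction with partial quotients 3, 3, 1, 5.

Using the convergent recurrence p_i = a_i*p_{i-1} + p_{i-2}, q_i = a_i*q_{i-1} + q_{i-2} with p_{-2}=0, p_{-1}=1, q_{-2}=1, q_{-1}=0:
  i=0: a_0=3, p_0 = 3*1 + 0 = 3, q_0 = 3*0 + 1 = 1.
  i=1: a_1=3, p_1 = 3*3 + 1 = 10, q_1 = 3*1 + 0 = 3.
  i=2: a_2=1, p_2 = 1*10 + 3 = 13, q_2 = 1*3 + 1 = 4.
  i=3: a_3=5, p_3 = 5*13 + 10 = 75, q_3 = 5*4 + 3 = 23.

3/1, 10/3, 13/4, 75/23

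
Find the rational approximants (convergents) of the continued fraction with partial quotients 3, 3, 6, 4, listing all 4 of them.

3/1, 10/3, 63/19, 262/79

Using the convergent recurrence p_i = a_i*p_{i-1} + p_{i-2}, q_i = a_i*q_{i-1} + q_{i-2} with p_{-2}=0, p_{-1}=1, q_{-2}=1, q_{-1}=0:
  i=0: a_0=3, p_0 = 3*1 + 0 = 3, q_0 = 3*0 + 1 = 1.
  i=1: a_1=3, p_1 = 3*3 + 1 = 10, q_1 = 3*1 + 0 = 3.
  i=2: a_2=6, p_2 = 6*10 + 3 = 63, q_2 = 6*3 + 1 = 19.
  i=3: a_3=4, p_3 = 4*63 + 10 = 262, q_3 = 4*19 + 3 = 79.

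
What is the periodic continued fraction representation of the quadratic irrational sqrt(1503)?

Write x_i = (sqrt(1503) + m_i)/d_i with (m_0, d_0) = (0, 1). a_0 = floor(sqrt(1503)) = 38, since 38^2 = 1444 <= 1503 < 1521 = 39^2.
Iterate m_{i+1} = d_i*a_i - m_i, d_{i+1} = (1503 - m_{i+1}^2)/d_i, a_{i+1} = floor((a_0 + m_{i+1})/d_{i+1}):
  m_1 = 1*38 - 0 = 38, d_1 = (1503 - 38^2)/1 = 59/1 = 59, a_1 = floor((38 + 38)/59) = 1.
  m_2 = 59*1 - 38 = 21, d_2 = (1503 - 21^2)/59 = 1062/59 = 18, a_2 = floor((38 + 21)/18) = 3.
  m_3 = 18*3 - 21 = 33, d_3 = (1503 - 33^2)/18 = 414/18 = 23, a_3 = floor((38 + 33)/23) = 3.
  m_4 = 23*3 - 33 = 36, d_4 = (1503 - 36^2)/23 = 207/23 = 9, a_4 = floor((38 + 36)/9) = 8.
  m_5 = 9*8 - 36 = 36, d_5 = (1503 - 36^2)/9 = 207/9 = 23, a_5 = floor((38 + 36)/23) = 3.
  m_6 = 23*3 - 36 = 33, d_6 = (1503 - 33^2)/23 = 414/23 = 18, a_6 = floor((38 + 33)/18) = 3.
  m_7 = 18*3 - 33 = 21, d_7 = (1503 - 21^2)/18 = 1062/18 = 59, a_7 = floor((38 + 21)/59) = 1.
  m_8 = 59*1 - 21 = 38, d_8 = (1503 - 38^2)/59 = 59/59 = 1, a_8 = floor((38 + 38)/1) = 76.
  m_9 = 1*76 - 38 = 38, d_9 = (1503 - 38^2)/1 = 59/1 = 59: (m_9, d_9) = (m_1, d_1) = (38, 59), so from here the quotients repeat a_1, ..., a_8; the period length is 8.
Hence the expansion of sqrt(1503) is a_0 = 38 followed by the repeating block 1, 3, 3, 8, 3, 3, 1, 76 (period 8).

[38; (1, 3, 3, 8, 3, 3, 1, 76)]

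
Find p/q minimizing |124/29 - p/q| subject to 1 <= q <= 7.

Expand x = 124/29 as a continued fraction with the Euclidean algorithm:
  124 = 4*29 + 8, so a_0 = 4.
  29 = 3*8 + 5, so a_1 = 3.
  8 = 1*5 + 3, so a_2 = 1.
  5 = 1*3 + 2, so a_3 = 1.
  3 = 1*2 + 1, so a_4 = 1.
  2 = 2*1 + 0, so a_5 = 2.
so x = [4; 3, 1, 1, 1, 2].
Convergents (p_i = a_i*p_{i-1} + p_{i-2}, q_i = a_i*q_{i-1} + q_{i-2} with p_{-2}=0, p_{-1}=1, q_{-2}=1, q_{-1}=0), until the denominator exceeds 7:
  i=0: a_0=4, p_0 = 4*1 + 0 = 4, q_0 = 4*0 + 1 = 1.
  i=1: a_1=3, p_1 = 3*4 + 1 = 13, q_1 = 3*1 + 0 = 3.
  i=2: a_2=1, p_2 = 1*13 + 4 = 17, q_2 = 1*3 + 1 = 4.
  i=3: a_3=1, p_3 = 1*17 + 13 = 30, q_3 = 1*4 + 3 = 7.
  i=4: a_4=1, p_4 = 1*30 + 17 = 47, q_4 = 1*7 + 4 = 11.
q_4 = 11 > 7, so the last convergent with denominator <= 7 is p_3/q_3 = 30/7.
The closest fraction with denominator <= 7 is either p_3/q_3 or the intermediate fraction (k*p_3 + p_2)/(k*q_3 + q_2) with the largest k >= 1 whose denominator stays <= 7; these approach x as k grows, and every other convergent or intermediate fraction in range is farther away.
Largest k: floor((7 - q_2)/q_3) = floor((7 - 4)/7) = 0.
Since k = 0, no intermediate fraction beyond p_3/q_3 has denominator <= 7, so the convergent 30/7 is the closest (its error is |124*7 - 30*29|/(29*7) = 2/203).

30/7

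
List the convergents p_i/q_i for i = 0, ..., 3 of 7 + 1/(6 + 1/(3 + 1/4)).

Using the convergent recurrence p_i = a_i*p_{i-1} + p_{i-2}, q_i = a_i*q_{i-1} + q_{i-2} with p_{-2}=0, p_{-1}=1, q_{-2}=1, q_{-1}=0:
  i=0: a_0=7, p_0 = 7*1 + 0 = 7, q_0 = 7*0 + 1 = 1.
  i=1: a_1=6, p_1 = 6*7 + 1 = 43, q_1 = 6*1 + 0 = 6.
  i=2: a_2=3, p_2 = 3*43 + 7 = 136, q_2 = 3*6 + 1 = 19.
  i=3: a_3=4, p_3 = 4*136 + 43 = 587, q_3 = 4*19 + 6 = 82.

7/1, 43/6, 136/19, 587/82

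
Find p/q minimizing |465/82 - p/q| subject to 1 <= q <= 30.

Expand x = 465/82 as a continued fraction with the Euclidean algorithm:
  465 = 5*82 + 55, so a_0 = 5.
  82 = 1*55 + 27, so a_1 = 1.
  55 = 2*27 + 1, so a_2 = 2.
  27 = 27*1 + 0, so a_3 = 27.
so x = [5; 1, 2, 27].
Convergents (p_i = a_i*p_{i-1} + p_{i-2}, q_i = a_i*q_{i-1} + q_{i-2} with p_{-2}=0, p_{-1}=1, q_{-2}=1, q_{-1}=0), until the denominator exceeds 30:
  i=0: a_0=5, p_0 = 5*1 + 0 = 5, q_0 = 5*0 + 1 = 1.
  i=1: a_1=1, p_1 = 1*5 + 1 = 6, q_1 = 1*1 + 0 = 1.
  i=2: a_2=2, p_2 = 2*6 + 5 = 17, q_2 = 2*1 + 1 = 3.
  i=3: a_3=27, p_3 = 27*17 + 6 = 465, q_3 = 27*3 + 1 = 82.
q_3 = 82 > 30, so the last convergent with denominator <= 30 is p_2/q_2 = 17/3.
The closest fraction with denominator <= 30 is either p_2/q_2 or the intermediate fraction (k*p_2 + p_1)/(k*q_2 + q_1) with the largest k >= 1 whose denominator stays <= 30; these approach x as k grows, and every other convergent or intermediate fraction in range is farther away.
Largest k: floor((30 - q_1)/q_2) = floor((30 - 1)/3) = 9.
That gives (9*17 + 6)/(9*3 + 1) = 159/28.
Compare the errors: |x - 17/3| = |465*3 - 17*82|/(82*3) = 1/246, and |x - 159/28| = |465*28 - 159*82|/(82*28) = 18/2296.
Cross-multiplying, 1*2296 = 2296 < 4428 = 18*246, so 1/246 is smaller: the convergent 17/3 is closer to x than 159/28.

17/3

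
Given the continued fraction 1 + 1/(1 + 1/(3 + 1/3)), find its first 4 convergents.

1/1, 2/1, 7/4, 23/13

Using the convergent recurrence p_i = a_i*p_{i-1} + p_{i-2}, q_i = a_i*q_{i-1} + q_{i-2} with p_{-2}=0, p_{-1}=1, q_{-2}=1, q_{-1}=0:
  i=0: a_0=1, p_0 = 1*1 + 0 = 1, q_0 = 1*0 + 1 = 1.
  i=1: a_1=1, p_1 = 1*1 + 1 = 2, q_1 = 1*1 + 0 = 1.
  i=2: a_2=3, p_2 = 3*2 + 1 = 7, q_2 = 3*1 + 1 = 4.
  i=3: a_3=3, p_3 = 3*7 + 2 = 23, q_3 = 3*4 + 1 = 13.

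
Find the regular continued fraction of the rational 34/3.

[11; 3]

Run the Euclidean algorithm on 34 and 3; the successive quotients are the partial quotients a_0, a_1, ... (each step inverts the fractional part left over by the previous one):
  34 = 11*3 + 1, so a_0 = 11.
  3 = 3*1 + 0, so a_1 = 3.
The remainder reaches 0 after 2 divisions, so the expansion has 2 partial quotients, read off in order.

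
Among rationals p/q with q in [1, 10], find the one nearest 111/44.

Expand x = 111/44 as a continued fraction with the Euclidean algorithm:
  111 = 2*44 + 23, so a_0 = 2.
  44 = 1*23 + 21, so a_1 = 1.
  23 = 1*21 + 2, so a_2 = 1.
  21 = 10*2 + 1, so a_3 = 10.
  2 = 2*1 + 0, so a_4 = 2.
so x = [2; 1, 1, 10, 2].
Convergents (p_i = a_i*p_{i-1} + p_{i-2}, q_i = a_i*q_{i-1} + q_{i-2} with p_{-2}=0, p_{-1}=1, q_{-2}=1, q_{-1}=0), until the denominator exceeds 10:
  i=0: a_0=2, p_0 = 2*1 + 0 = 2, q_0 = 2*0 + 1 = 1.
  i=1: a_1=1, p_1 = 1*2 + 1 = 3, q_1 = 1*1 + 0 = 1.
  i=2: a_2=1, p_2 = 1*3 + 2 = 5, q_2 = 1*1 + 1 = 2.
  i=3: a_3=10, p_3 = 10*5 + 3 = 53, q_3 = 10*2 + 1 = 21.
q_3 = 21 > 10, so the last convergent with denominator <= 10 is p_2/q_2 = 5/2.
The closest fraction with denominator <= 10 is either p_2/q_2 or the intermediate fraction (k*p_2 + p_1)/(k*q_2 + q_1) with the largest k >= 1 whose denominator stays <= 10; these approach x as k grows, and every other convergent or intermediate fraction in range is farther away.
Largest k: floor((10 - q_1)/q_2) = floor((10 - 1)/2) = 4.
That gives (4*5 + 3)/(4*2 + 1) = 23/9.
Compare the errors: |x - 5/2| = |111*2 - 5*44|/(44*2) = 2/88, and |x - 23/9| = |111*9 - 23*44|/(44*9) = 13/396.
Cross-multiplying, 2*396 = 792 < 1144 = 13*88, so 2/88 is smaller: the convergent 5/2 is closer to x than 23/9.

5/2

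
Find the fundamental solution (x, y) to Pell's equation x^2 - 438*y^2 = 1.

First expand sqrt(438) as a continued fraction. With x_i = (sqrt(438) + m_i)/d_i and (m_0, d_0) = (0, 1): a_0 = floor(sqrt(438)) = 20, since 20^2 = 400 <= 438 < 441 = 21^2.
Iterate m_{i+1} = d_i*a_i - m_i, d_{i+1} = (438 - m_{i+1}^2)/d_i, a_{i+1} = floor((a_0 + m_{i+1})/d_{i+1}):
  m_1 = 1*20 - 0 = 20, d_1 = (438 - 20^2)/1 = 38/1 = 38, a_1 = floor((20 + 20)/38) = 1.
  m_2 = 38*1 - 20 = 18, d_2 = (438 - 18^2)/38 = 114/38 = 3, a_2 = floor((20 + 18)/3) = 12.
  m_3 = 3*12 - 18 = 18, d_3 = (438 - 18^2)/3 = 114/3 = 38, a_3 = floor((20 + 18)/38) = 1.
  m_4 = 38*1 - 18 = 20, d_4 = (438 - 20^2)/38 = 38/38 = 1, a_4 = floor((20 + 20)/1) = 40.
  m_5 = 1*40 - 20 = 20, d_5 = (438 - 20^2)/1 = 38/1 = 38: (m_5, d_5) = (m_1, d_1) = (20, 38), so from here the quotients repeat a_1, ..., a_4; the period length is 4.
So sqrt(438) = [20; (1, 12, 1, 40)] with period length k = 4.
k is even, so the fundamental solution of x^2 - 438y^2 = 1 is (p_{k-1}, q_{k-1}) = (p_3, q_3); compute convergents through index 3.
Convergents (p_i = a_i*p_{i-1} + p_{i-2}, q_i = a_i*q_{i-1} + q_{i-2} with p_{-2}=0, p_{-1}=1, q_{-2}=1, q_{-1}=0):
  i=0: a_0=20, p_0 = 20*1 + 0 = 20, q_0 = 20*0 + 1 = 1.
  i=1: a_1=1, p_1 = 1*20 + 1 = 21, q_1 = 1*1 + 0 = 1.
  i=2: a_2=12, p_2 = 12*21 + 20 = 272, q_2 = 12*1 + 1 = 13.
  i=3: a_3=1, p_3 = 1*272 + 21 = 293, q_3 = 1*13 + 1 = 14.
Check: 293^2 - 438*14^2 = 85849 - 85848 = 1, so (x, y) = (293, 14) solves the equation, and by the theorem it is the least positive solution.

(x, y) = (293, 14)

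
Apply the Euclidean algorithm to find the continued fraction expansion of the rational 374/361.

Run the Euclidean algorithm on 374 and 361; the successive quotients are the partial quotients a_0, a_1, ... (each step inverts the fractional part left over by the previous one):
  374 = 1*361 + 13, so a_0 = 1.
  361 = 27*13 + 10, so a_1 = 27.
  13 = 1*10 + 3, so a_2 = 1.
  10 = 3*3 + 1, so a_3 = 3.
  3 = 3*1 + 0, so a_4 = 3.
The remainder reaches 0 after 5 divisions, so the expansion has 5 partial quotients, read off in order.

[1; 27, 1, 3, 3]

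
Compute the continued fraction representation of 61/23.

Run the Euclidean algorithm on 61 and 23; the successive quotients are the partial quotients a_0, a_1, ... (each step inverts the fractional part left over by the previous one):
  61 = 2*23 + 15, so a_0 = 2.
  23 = 1*15 + 8, so a_1 = 1.
  15 = 1*8 + 7, so a_2 = 1.
  8 = 1*7 + 1, so a_3 = 1.
  7 = 7*1 + 0, so a_4 = 7.
The remainder reaches 0 after 5 divisions, so the expansion has 5 partial quotients, read off in order.

[2; 1, 1, 1, 7]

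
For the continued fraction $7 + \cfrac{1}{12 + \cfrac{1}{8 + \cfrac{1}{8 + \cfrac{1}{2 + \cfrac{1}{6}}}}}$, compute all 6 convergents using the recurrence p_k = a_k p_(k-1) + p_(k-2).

7/1, 85/12, 687/97, 5581/788, 11849/1673, 76675/10826

Using the convergent recurrence p_i = a_i*p_{i-1} + p_{i-2}, q_i = a_i*q_{i-1} + q_{i-2} with p_{-2}=0, p_{-1}=1, q_{-2}=1, q_{-1}=0:
  i=0: a_0=7, p_0 = 7*1 + 0 = 7, q_0 = 7*0 + 1 = 1.
  i=1: a_1=12, p_1 = 12*7 + 1 = 85, q_1 = 12*1 + 0 = 12.
  i=2: a_2=8, p_2 = 8*85 + 7 = 687, q_2 = 8*12 + 1 = 97.
  i=3: a_3=8, p_3 = 8*687 + 85 = 5581, q_3 = 8*97 + 12 = 788.
  i=4: a_4=2, p_4 = 2*5581 + 687 = 11849, q_4 = 2*788 + 97 = 1673.
  i=5: a_5=6, p_5 = 6*11849 + 5581 = 76675, q_5 = 6*1673 + 788 = 10826.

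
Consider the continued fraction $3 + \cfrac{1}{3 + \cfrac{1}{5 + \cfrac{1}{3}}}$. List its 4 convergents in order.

Using the convergent recurrence p_i = a_i*p_{i-1} + p_{i-2}, q_i = a_i*q_{i-1} + q_{i-2} with p_{-2}=0, p_{-1}=1, q_{-2}=1, q_{-1}=0:
  i=0: a_0=3, p_0 = 3*1 + 0 = 3, q_0 = 3*0 + 1 = 1.
  i=1: a_1=3, p_1 = 3*3 + 1 = 10, q_1 = 3*1 + 0 = 3.
  i=2: a_2=5, p_2 = 5*10 + 3 = 53, q_2 = 5*3 + 1 = 16.
  i=3: a_3=3, p_3 = 3*53 + 10 = 169, q_3 = 3*16 + 3 = 51.

3/1, 10/3, 53/16, 169/51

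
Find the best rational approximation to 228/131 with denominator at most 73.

Expand x = 228/131 as a continued fraction with the Euclidean algorithm:
  228 = 1*131 + 97, so a_0 = 1.
  131 = 1*97 + 34, so a_1 = 1.
  97 = 2*34 + 29, so a_2 = 2.
  34 = 1*29 + 5, so a_3 = 1.
  29 = 5*5 + 4, so a_4 = 5.
  5 = 1*4 + 1, so a_5 = 1.
  4 = 4*1 + 0, so a_6 = 4.
so x = [1; 1, 2, 1, 5, 1, 4].
Convergents (p_i = a_i*p_{i-1} + p_{i-2}, q_i = a_i*q_{i-1} + q_{i-2} with p_{-2}=0, p_{-1}=1, q_{-2}=1, q_{-1}=0), until the denominator exceeds 73:
  i=0: a_0=1, p_0 = 1*1 + 0 = 1, q_0 = 1*0 + 1 = 1.
  i=1: a_1=1, p_1 = 1*1 + 1 = 2, q_1 = 1*1 + 0 = 1.
  i=2: a_2=2, p_2 = 2*2 + 1 = 5, q_2 = 2*1 + 1 = 3.
  i=3: a_3=1, p_3 = 1*5 + 2 = 7, q_3 = 1*3 + 1 = 4.
  i=4: a_4=5, p_4 = 5*7 + 5 = 40, q_4 = 5*4 + 3 = 23.
  i=5: a_5=1, p_5 = 1*40 + 7 = 47, q_5 = 1*23 + 4 = 27.
  i=6: a_6=4, p_6 = 4*47 + 40 = 228, q_6 = 4*27 + 23 = 131.
q_6 = 131 > 73, so the last convergent with denominator <= 73 is p_5/q_5 = 47/27.
The closest fraction with denominator <= 73 is either p_5/q_5 or the intermediate fraction (k*p_5 + p_4)/(k*q_5 + q_4) with the largest k >= 1 whose denominator stays <= 73; these approach x as k grows, and every other convergent or intermediate fraction in range is farther away.
Largest k: floor((73 - q_4)/q_5) = floor((73 - 23)/27) = 1.
That gives (1*47 + 40)/(1*27 + 23) = 87/50.
Compare the errors: |x - 47/27| = |228*27 - 47*131|/(131*27) = 1/3537, and |x - 87/50| = |228*50 - 87*131|/(131*50) = 3/6550.
Cross-multiplying, 1*6550 = 6550 < 10611 = 3*3537, so 1/3537 is smaller: the convergent 47/27 is closer to x than 87/50.

47/27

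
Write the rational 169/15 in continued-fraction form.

[11; 3, 1, 3]

Run the Euclidean algorithm on 169 and 15; the successive quotients are the partial quotients a_0, a_1, ... (each step inverts the fractional part left over by the previous one):
  169 = 11*15 + 4, so a_0 = 11.
  15 = 3*4 + 3, so a_1 = 3.
  4 = 1*3 + 1, so a_2 = 1.
  3 = 3*1 + 0, so a_3 = 3.
The remainder reaches 0 after 4 divisions, so the expansion has 4 partial quotients, read off in order.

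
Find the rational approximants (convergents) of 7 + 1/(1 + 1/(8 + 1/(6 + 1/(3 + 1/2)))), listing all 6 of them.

Using the convergent recurrence p_i = a_i*p_{i-1} + p_{i-2}, q_i = a_i*q_{i-1} + q_{i-2} with p_{-2}=0, p_{-1}=1, q_{-2}=1, q_{-1}=0:
  i=0: a_0=7, p_0 = 7*1 + 0 = 7, q_0 = 7*0 + 1 = 1.
  i=1: a_1=1, p_1 = 1*7 + 1 = 8, q_1 = 1*1 + 0 = 1.
  i=2: a_2=8, p_2 = 8*8 + 7 = 71, q_2 = 8*1 + 1 = 9.
  i=3: a_3=6, p_3 = 6*71 + 8 = 434, q_3 = 6*9 + 1 = 55.
  i=4: a_4=3, p_4 = 3*434 + 71 = 1373, q_4 = 3*55 + 9 = 174.
  i=5: a_5=2, p_5 = 2*1373 + 434 = 3180, q_5 = 2*174 + 55 = 403.

7/1, 8/1, 71/9, 434/55, 1373/174, 3180/403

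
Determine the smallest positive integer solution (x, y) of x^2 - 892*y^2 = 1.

First expand sqrt(892) as a continued fraction. With x_i = (sqrt(892) + m_i)/d_i and (m_0, d_0) = (0, 1): a_0 = floor(sqrt(892)) = 29, since 29^2 = 841 <= 892 < 900 = 30^2.
Iterate m_{i+1} = d_i*a_i - m_i, d_{i+1} = (892 - m_{i+1}^2)/d_i, a_{i+1} = floor((a_0 + m_{i+1})/d_{i+1}):
  m_1 = 1*29 - 0 = 29, d_1 = (892 - 29^2)/1 = 51/1 = 51, a_1 = floor((29 + 29)/51) = 1.
  m_2 = 51*1 - 29 = 22, d_2 = (892 - 22^2)/51 = 408/51 = 8, a_2 = floor((29 + 22)/8) = 6.
  m_3 = 8*6 - 22 = 26, d_3 = (892 - 26^2)/8 = 216/8 = 27, a_3 = floor((29 + 26)/27) = 2.
  m_4 = 27*2 - 26 = 28, d_4 = (892 - 28^2)/27 = 108/27 = 4, a_4 = floor((29 + 28)/4) = 14.
  m_5 = 4*14 - 28 = 28, d_5 = (892 - 28^2)/4 = 108/4 = 27, a_5 = floor((29 + 28)/27) = 2.
  m_6 = 27*2 - 28 = 26, d_6 = (892 - 26^2)/27 = 216/27 = 8, a_6 = floor((29 + 26)/8) = 6.
  m_7 = 8*6 - 26 = 22, d_7 = (892 - 22^2)/8 = 408/8 = 51, a_7 = floor((29 + 22)/51) = 1.
  m_8 = 51*1 - 22 = 29, d_8 = (892 - 29^2)/51 = 51/51 = 1, a_8 = floor((29 + 29)/1) = 58.
  m_9 = 1*58 - 29 = 29, d_9 = (892 - 29^2)/1 = 51/1 = 51: (m_9, d_9) = (m_1, d_1) = (29, 51), so from here the quotients repeat a_1, ..., a_8; the period length is 8.
So sqrt(892) = [29; (1, 6, 2, 14, 2, 6, 1, 58)] with period length k = 8.
k is even, so the fundamental solution of x^2 - 892y^2 = 1 is (p_{k-1}, q_{k-1}) = (p_7, q_7); compute convergents through index 7.
Convergents (p_i = a_i*p_{i-1} + p_{i-2}, q_i = a_i*q_{i-1} + q_{i-2} with p_{-2}=0, p_{-1}=1, q_{-2}=1, q_{-1}=0):
  i=0: a_0=29, p_0 = 29*1 + 0 = 29, q_0 = 29*0 + 1 = 1.
  i=1: a_1=1, p_1 = 1*29 + 1 = 30, q_1 = 1*1 + 0 = 1.
  i=2: a_2=6, p_2 = 6*30 + 29 = 209, q_2 = 6*1 + 1 = 7.
  i=3: a_3=2, p_3 = 2*209 + 30 = 448, q_3 = 2*7 + 1 = 15.
  i=4: a_4=14, p_4 = 14*448 + 209 = 6481, q_4 = 14*15 + 7 = 217.
  i=5: a_5=2, p_5 = 2*6481 + 448 = 13410, q_5 = 2*217 + 15 = 449.
  i=6: a_6=6, p_6 = 6*13410 + 6481 = 86941, q_6 = 6*449 + 217 = 2911.
  i=7: a_7=1, p_7 = 1*86941 + 13410 = 100351, q_7 = 1*2911 + 449 = 3360.
Check: 100351^2 - 892*3360^2 = 10070323201 - 10070323200 = 1, so (x, y) = (100351, 3360) solves the equation, and by the theorem it is the least positive solution.

(x, y) = (100351, 3360)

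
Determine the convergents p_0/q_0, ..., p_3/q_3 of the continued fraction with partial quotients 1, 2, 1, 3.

Using the convergent recurrence p_i = a_i*p_{i-1} + p_{i-2}, q_i = a_i*q_{i-1} + q_{i-2} with p_{-2}=0, p_{-1}=1, q_{-2}=1, q_{-1}=0:
  i=0: a_0=1, p_0 = 1*1 + 0 = 1, q_0 = 1*0 + 1 = 1.
  i=1: a_1=2, p_1 = 2*1 + 1 = 3, q_1 = 2*1 + 0 = 2.
  i=2: a_2=1, p_2 = 1*3 + 1 = 4, q_2 = 1*2 + 1 = 3.
  i=3: a_3=3, p_3 = 3*4 + 3 = 15, q_3 = 3*3 + 2 = 11.

1/1, 3/2, 4/3, 15/11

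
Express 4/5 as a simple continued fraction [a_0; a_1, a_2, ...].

[0; 1, 4]

Run the Euclidean algorithm on 4 and 5; the successive quotients are the partial quotients a_0, a_1, ... (each step inverts the fractional part left over by the previous one):
  4 = 0*5 + 4, so a_0 = 0.
  5 = 1*4 + 1, so a_1 = 1.
  4 = 4*1 + 0, so a_2 = 4.
The remainder reaches 0 after 3 divisions, so the expansion has 3 partial quotients, read off in order.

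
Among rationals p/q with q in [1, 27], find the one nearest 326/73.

Expand x = 326/73 as a continued fraction with the Euclidean algorithm:
  326 = 4*73 + 34, so a_0 = 4.
  73 = 2*34 + 5, so a_1 = 2.
  34 = 6*5 + 4, so a_2 = 6.
  5 = 1*4 + 1, so a_3 = 1.
  4 = 4*1 + 0, so a_4 = 4.
so x = [4; 2, 6, 1, 4].
Convergents (p_i = a_i*p_{i-1} + p_{i-2}, q_i = a_i*q_{i-1} + q_{i-2} with p_{-2}=0, p_{-1}=1, q_{-2}=1, q_{-1}=0), until the denominator exceeds 27:
  i=0: a_0=4, p_0 = 4*1 + 0 = 4, q_0 = 4*0 + 1 = 1.
  i=1: a_1=2, p_1 = 2*4 + 1 = 9, q_1 = 2*1 + 0 = 2.
  i=2: a_2=6, p_2 = 6*9 + 4 = 58, q_2 = 6*2 + 1 = 13.
  i=3: a_3=1, p_3 = 1*58 + 9 = 67, q_3 = 1*13 + 2 = 15.
  i=4: a_4=4, p_4 = 4*67 + 58 = 326, q_4 = 4*15 + 13 = 73.
q_4 = 73 > 27, so the last convergent with denominator <= 27 is p_3/q_3 = 67/15.
The closest fraction with denominator <= 27 is either p_3/q_3 or the intermediate fraction (k*p_3 + p_2)/(k*q_3 + q_2) with the largest k >= 1 whose denominator stays <= 27; these approach x as k grows, and every other convergent or intermediate fraction in range is farther away.
Largest k: floor((27 - q_2)/q_3) = floor((27 - 13)/15) = 0.
Since k = 0, no intermediate fraction beyond p_3/q_3 has denominator <= 27, so the convergent 67/15 is the closest (its error is |326*15 - 67*73|/(73*15) = 1/1095).

67/15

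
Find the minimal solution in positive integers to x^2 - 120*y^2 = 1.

First expand sqrt(120) as a continued fraction. With x_i = (sqrt(120) + m_i)/d_i and (m_0, d_0) = (0, 1): a_0 = floor(sqrt(120)) = 10, since 10^2 = 100 <= 120 < 121 = 11^2.
Iterate m_{i+1} = d_i*a_i - m_i, d_{i+1} = (120 - m_{i+1}^2)/d_i, a_{i+1} = floor((a_0 + m_{i+1})/d_{i+1}):
  m_1 = 1*10 - 0 = 10, d_1 = (120 - 10^2)/1 = 20/1 = 20, a_1 = floor((10 + 10)/20) = 1.
  m_2 = 20*1 - 10 = 10, d_2 = (120 - 10^2)/20 = 20/20 = 1, a_2 = floor((10 + 10)/1) = 20.
  m_3 = 1*20 - 10 = 10, d_3 = (120 - 10^2)/1 = 20/1 = 20: (m_3, d_3) = (m_1, d_1) = (10, 20), so from here the quotients repeat a_1, a_2; the period length is 2.
So sqrt(120) = [10; (1, 20)] with period length k = 2.
k is even, so the fundamental solution of x^2 - 120y^2 = 1 is (p_{k-1}, q_{k-1}) = (p_1, q_1); compute convergents through index 1.
Convergents (p_i = a_i*p_{i-1} + p_{i-2}, q_i = a_i*q_{i-1} + q_{i-2} with p_{-2}=0, p_{-1}=1, q_{-2}=1, q_{-1}=0):
  i=0: a_0=10, p_0 = 10*1 + 0 = 10, q_0 = 10*0 + 1 = 1.
  i=1: a_1=1, p_1 = 1*10 + 1 = 11, q_1 = 1*1 + 0 = 1.
Check: 11^2 - 120*1^2 = 121 - 120 = 1, so (x, y) = (11, 1) solves the equation, and by the theorem it is the least positive solution.

(x, y) = (11, 1)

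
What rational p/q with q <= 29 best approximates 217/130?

5/3

Expand x = 217/130 as a continued fraction with the Euclidean algorithm:
  217 = 1*130 + 87, so a_0 = 1.
  130 = 1*87 + 43, so a_1 = 1.
  87 = 2*43 + 1, so a_2 = 2.
  43 = 43*1 + 0, so a_3 = 43.
so x = [1; 1, 2, 43].
Convergents (p_i = a_i*p_{i-1} + p_{i-2}, q_i = a_i*q_{i-1} + q_{i-2} with p_{-2}=0, p_{-1}=1, q_{-2}=1, q_{-1}=0), until the denominator exceeds 29:
  i=0: a_0=1, p_0 = 1*1 + 0 = 1, q_0 = 1*0 + 1 = 1.
  i=1: a_1=1, p_1 = 1*1 + 1 = 2, q_1 = 1*1 + 0 = 1.
  i=2: a_2=2, p_2 = 2*2 + 1 = 5, q_2 = 2*1 + 1 = 3.
  i=3: a_3=43, p_3 = 43*5 + 2 = 217, q_3 = 43*3 + 1 = 130.
q_3 = 130 > 29, so the last convergent with denominator <= 29 is p_2/q_2 = 5/3.
The closest fraction with denominator <= 29 is either p_2/q_2 or the intermediate fraction (k*p_2 + p_1)/(k*q_2 + q_1) with the largest k >= 1 whose denominator stays <= 29; these approach x as k grows, and every other convergent or intermediate fraction in range is farther away.
Largest k: floor((29 - q_1)/q_2) = floor((29 - 1)/3) = 9.
That gives (9*5 + 2)/(9*3 + 1) = 47/28.
Compare the errors: |x - 5/3| = |217*3 - 5*130|/(130*3) = 1/390, and |x - 47/28| = |217*28 - 47*130|/(130*28) = 34/3640.
Cross-multiplying, 1*3640 = 3640 < 13260 = 34*390, so 1/390 is smaller: the convergent 5/3 is closer to x than 47/28.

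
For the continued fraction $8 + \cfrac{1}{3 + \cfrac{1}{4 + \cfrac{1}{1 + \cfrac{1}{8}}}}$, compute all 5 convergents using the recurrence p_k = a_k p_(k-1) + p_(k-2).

Using the convergent recurrence p_i = a_i*p_{i-1} + p_{i-2}, q_i = a_i*q_{i-1} + q_{i-2} with p_{-2}=0, p_{-1}=1, q_{-2}=1, q_{-1}=0:
  i=0: a_0=8, p_0 = 8*1 + 0 = 8, q_0 = 8*0 + 1 = 1.
  i=1: a_1=3, p_1 = 3*8 + 1 = 25, q_1 = 3*1 + 0 = 3.
  i=2: a_2=4, p_2 = 4*25 + 8 = 108, q_2 = 4*3 + 1 = 13.
  i=3: a_3=1, p_3 = 1*108 + 25 = 133, q_3 = 1*13 + 3 = 16.
  i=4: a_4=8, p_4 = 8*133 + 108 = 1172, q_4 = 8*16 + 13 = 141.

8/1, 25/3, 108/13, 133/16, 1172/141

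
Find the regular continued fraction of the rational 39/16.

[2; 2, 3, 2]

Run the Euclidean algorithm on 39 and 16; the successive quotients are the partial quotients a_0, a_1, ... (each step inverts the fractional part left over by the previous one):
  39 = 2*16 + 7, so a_0 = 2.
  16 = 2*7 + 2, so a_1 = 2.
  7 = 3*2 + 1, so a_2 = 3.
  2 = 2*1 + 0, so a_3 = 2.
The remainder reaches 0 after 4 divisions, so the expansion has 4 partial quotients, read off in order.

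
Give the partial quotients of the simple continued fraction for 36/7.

[5; 7]

Run the Euclidean algorithm on 36 and 7; the successive quotients are the partial quotients a_0, a_1, ... (each step inverts the fractional part left over by the previous one):
  36 = 5*7 + 1, so a_0 = 5.
  7 = 7*1 + 0, so a_1 = 7.
The remainder reaches 0 after 2 divisions, so the expansion has 2 partial quotients, read off in order.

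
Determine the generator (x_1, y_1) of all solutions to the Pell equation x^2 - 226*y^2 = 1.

First expand sqrt(226) as a continued fraction. With x_i = (sqrt(226) + m_i)/d_i and (m_0, d_0) = (0, 1): a_0 = floor(sqrt(226)) = 15, since 15^2 = 225 <= 226 < 256 = 16^2.
Iterate m_{i+1} = d_i*a_i - m_i, d_{i+1} = (226 - m_{i+1}^2)/d_i, a_{i+1} = floor((a_0 + m_{i+1})/d_{i+1}):
  m_1 = 1*15 - 0 = 15, d_1 = (226 - 15^2)/1 = 1/1 = 1, a_1 = floor((15 + 15)/1) = 30.
  m_2 = 1*30 - 15 = 15, d_2 = (226 - 15^2)/1 = 1/1 = 1: (m_2, d_2) = (m_1, d_1) = (15, 1), so from here the quotient a_1 repeats; the period length is 1.
So sqrt(226) = [15; (30)] with period length k = 1.
k is odd, so (p_{k-1}, q_{k-1}) only solves x^2 - 226y^2 = -1 and the fundamental solution of x^2 - 226y^2 = 1 is (p_{2k-1}, q_{2k-1}) = (p_1, q_1); compute convergents through index 1, running through the period twice.
Convergents (p_i = a_i*p_{i-1} + p_{i-2}, q_i = a_i*q_{i-1} + q_{i-2} with p_{-2}=0, p_{-1}=1, q_{-2}=1, q_{-1}=0):
  i=0: a_0=15, p_0 = 15*1 + 0 = 15, q_0 = 15*0 + 1 = 1.
  i=1: a_1=30, p_1 = 30*15 + 1 = 451, q_1 = 30*1 + 0 = 30.
Indeed p_0^2 - 226*q_0^2 = 225 - 226 = -1, not +1.
Check: 451^2 - 226*30^2 = 203401 - 203400 = 1, so (x, y) = (451, 30) solves the equation, and by the theorem it is the least positive solution.

(x, y) = (451, 30)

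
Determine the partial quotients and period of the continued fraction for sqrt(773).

[27; (1, 4, 13, 1, 2, 2, 1, 13, 4, 1, 54)]

Write x_i = (sqrt(773) + m_i)/d_i with (m_0, d_0) = (0, 1). a_0 = floor(sqrt(773)) = 27, since 27^2 = 729 <= 773 < 784 = 28^2.
Iterate m_{i+1} = d_i*a_i - m_i, d_{i+1} = (773 - m_{i+1}^2)/d_i, a_{i+1} = floor((a_0 + m_{i+1})/d_{i+1}):
  m_1 = 1*27 - 0 = 27, d_1 = (773 - 27^2)/1 = 44/1 = 44, a_1 = floor((27 + 27)/44) = 1.
  m_2 = 44*1 - 27 = 17, d_2 = (773 - 17^2)/44 = 484/44 = 11, a_2 = floor((27 + 17)/11) = 4.
  m_3 = 11*4 - 17 = 27, d_3 = (773 - 27^2)/11 = 44/11 = 4, a_3 = floor((27 + 27)/4) = 13.
  m_4 = 4*13 - 27 = 25, d_4 = (773 - 25^2)/4 = 148/4 = 37, a_4 = floor((27 + 25)/37) = 1.
  m_5 = 37*1 - 25 = 12, d_5 = (773 - 12^2)/37 = 629/37 = 17, a_5 = floor((27 + 12)/17) = 2.
  m_6 = 17*2 - 12 = 22, d_6 = (773 - 22^2)/17 = 289/17 = 17, a_6 = floor((27 + 22)/17) = 2.
  m_7 = 17*2 - 22 = 12, d_7 = (773 - 12^2)/17 = 629/17 = 37, a_7 = floor((27 + 12)/37) = 1.
  m_8 = 37*1 - 12 = 25, d_8 = (773 - 25^2)/37 = 148/37 = 4, a_8 = floor((27 + 25)/4) = 13.
  m_9 = 4*13 - 25 = 27, d_9 = (773 - 27^2)/4 = 44/4 = 11, a_9 = floor((27 + 27)/11) = 4.
  m_10 = 11*4 - 27 = 17, d_10 = (773 - 17^2)/11 = 484/11 = 44, a_10 = floor((27 + 17)/44) = 1.
  m_11 = 44*1 - 17 = 27, d_11 = (773 - 27^2)/44 = 44/44 = 1, a_11 = floor((27 + 27)/1) = 54.
  m_12 = 1*54 - 27 = 27, d_12 = (773 - 27^2)/1 = 44/1 = 44: (m_12, d_12) = (m_1, d_1) = (27, 44), so from here the quotients repeat a_1, ..., a_11; the period length is 11.
Hence the expansion of sqrt(773) is a_0 = 27 followed by the repeating block 1, 4, 13, 1, 2, 2, 1, 13, 4, 1, 54 (period 11).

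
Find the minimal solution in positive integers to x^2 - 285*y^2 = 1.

First expand sqrt(285) as a continued fraction. With x_i = (sqrt(285) + m_i)/d_i and (m_0, d_0) = (0, 1): a_0 = floor(sqrt(285)) = 16, since 16^2 = 256 <= 285 < 289 = 17^2.
Iterate m_{i+1} = d_i*a_i - m_i, d_{i+1} = (285 - m_{i+1}^2)/d_i, a_{i+1} = floor((a_0 + m_{i+1})/d_{i+1}):
  m_1 = 1*16 - 0 = 16, d_1 = (285 - 16^2)/1 = 29/1 = 29, a_1 = floor((16 + 16)/29) = 1.
  m_2 = 29*1 - 16 = 13, d_2 = (285 - 13^2)/29 = 116/29 = 4, a_2 = floor((16 + 13)/4) = 7.
  m_3 = 4*7 - 13 = 15, d_3 = (285 - 15^2)/4 = 60/4 = 15, a_3 = floor((16 + 15)/15) = 2.
  m_4 = 15*2 - 15 = 15, d_4 = (285 - 15^2)/15 = 60/15 = 4, a_4 = floor((16 + 15)/4) = 7.
  m_5 = 4*7 - 15 = 13, d_5 = (285 - 13^2)/4 = 116/4 = 29, a_5 = floor((16 + 13)/29) = 1.
  m_6 = 29*1 - 13 = 16, d_6 = (285 - 16^2)/29 = 29/29 = 1, a_6 = floor((16 + 16)/1) = 32.
  m_7 = 1*32 - 16 = 16, d_7 = (285 - 16^2)/1 = 29/1 = 29: (m_7, d_7) = (m_1, d_1) = (16, 29), so from here the quotients repeat a_1, ..., a_6; the period length is 6.
So sqrt(285) = [16; (1, 7, 2, 7, 1, 32)] with period length k = 6.
k is even, so the fundamental solution of x^2 - 285y^2 = 1 is (p_{k-1}, q_{k-1}) = (p_5, q_5); compute convergents through index 5.
Convergents (p_i = a_i*p_{i-1} + p_{i-2}, q_i = a_i*q_{i-1} + q_{i-2} with p_{-2}=0, p_{-1}=1, q_{-2}=1, q_{-1}=0):
  i=0: a_0=16, p_0 = 16*1 + 0 = 16, q_0 = 16*0 + 1 = 1.
  i=1: a_1=1, p_1 = 1*16 + 1 = 17, q_1 = 1*1 + 0 = 1.
  i=2: a_2=7, p_2 = 7*17 + 16 = 135, q_2 = 7*1 + 1 = 8.
  i=3: a_3=2, p_3 = 2*135 + 17 = 287, q_3 = 2*8 + 1 = 17.
  i=4: a_4=7, p_4 = 7*287 + 135 = 2144, q_4 = 7*17 + 8 = 127.
  i=5: a_5=1, p_5 = 1*2144 + 287 = 2431, q_5 = 1*127 + 17 = 144.
Check: 2431^2 - 285*144^2 = 5909761 - 5909760 = 1, so (x, y) = (2431, 144) solves the equation, and by the theorem it is the least positive solution.

(x, y) = (2431, 144)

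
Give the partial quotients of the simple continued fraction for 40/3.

Run the Euclidean algorithm on 40 and 3; the successive quotients are the partial quotients a_0, a_1, ... (each step inverts the fractional part left over by the previous one):
  40 = 13*3 + 1, so a_0 = 13.
  3 = 3*1 + 0, so a_1 = 3.
The remainder reaches 0 after 2 divisions, so the expansion has 2 partial quotients, read off in order.

[13; 3]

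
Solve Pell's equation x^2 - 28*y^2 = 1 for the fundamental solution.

(x, y) = (127, 24)

First expand sqrt(28) as a continued fraction. With x_i = (sqrt(28) + m_i)/d_i and (m_0, d_0) = (0, 1): a_0 = floor(sqrt(28)) = 5, since 5^2 = 25 <= 28 < 36 = 6^2.
Iterate m_{i+1} = d_i*a_i - m_i, d_{i+1} = (28 - m_{i+1}^2)/d_i, a_{i+1} = floor((a_0 + m_{i+1})/d_{i+1}):
  m_1 = 1*5 - 0 = 5, d_1 = (28 - 5^2)/1 = 3/1 = 3, a_1 = floor((5 + 5)/3) = 3.
  m_2 = 3*3 - 5 = 4, d_2 = (28 - 4^2)/3 = 12/3 = 4, a_2 = floor((5 + 4)/4) = 2.
  m_3 = 4*2 - 4 = 4, d_3 = (28 - 4^2)/4 = 12/4 = 3, a_3 = floor((5 + 4)/3) = 3.
  m_4 = 3*3 - 4 = 5, d_4 = (28 - 5^2)/3 = 3/3 = 1, a_4 = floor((5 + 5)/1) = 10.
  m_5 = 1*10 - 5 = 5, d_5 = (28 - 5^2)/1 = 3/1 = 3: (m_5, d_5) = (m_1, d_1) = (5, 3), so from here the quotients repeat a_1, ..., a_4; the period length is 4.
So sqrt(28) = [5; (3, 2, 3, 10)] with period length k = 4.
k is even, so the fundamental solution of x^2 - 28y^2 = 1 is (p_{k-1}, q_{k-1}) = (p_3, q_3); compute convergents through index 3.
Convergents (p_i = a_i*p_{i-1} + p_{i-2}, q_i = a_i*q_{i-1} + q_{i-2} with p_{-2}=0, p_{-1}=1, q_{-2}=1, q_{-1}=0):
  i=0: a_0=5, p_0 = 5*1 + 0 = 5, q_0 = 5*0 + 1 = 1.
  i=1: a_1=3, p_1 = 3*5 + 1 = 16, q_1 = 3*1 + 0 = 3.
  i=2: a_2=2, p_2 = 2*16 + 5 = 37, q_2 = 2*3 + 1 = 7.
  i=3: a_3=3, p_3 = 3*37 + 16 = 127, q_3 = 3*7 + 3 = 24.
Check: 127^2 - 28*24^2 = 16129 - 16128 = 1, so (x, y) = (127, 24) solves the equation, and by the theorem it is the least positive solution.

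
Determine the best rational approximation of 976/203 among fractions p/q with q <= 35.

125/26

Expand x = 976/203 as a continued fraction with the Euclidean algorithm:
  976 = 4*203 + 164, so a_0 = 4.
  203 = 1*164 + 39, so a_1 = 1.
  164 = 4*39 + 8, so a_2 = 4.
  39 = 4*8 + 7, so a_3 = 4.
  8 = 1*7 + 1, so a_4 = 1.
  7 = 7*1 + 0, so a_5 = 7.
so x = [4; 1, 4, 4, 1, 7].
Convergents (p_i = a_i*p_{i-1} + p_{i-2}, q_i = a_i*q_{i-1} + q_{i-2} with p_{-2}=0, p_{-1}=1, q_{-2}=1, q_{-1}=0), until the denominator exceeds 35:
  i=0: a_0=4, p_0 = 4*1 + 0 = 4, q_0 = 4*0 + 1 = 1.
  i=1: a_1=1, p_1 = 1*4 + 1 = 5, q_1 = 1*1 + 0 = 1.
  i=2: a_2=4, p_2 = 4*5 + 4 = 24, q_2 = 4*1 + 1 = 5.
  i=3: a_3=4, p_3 = 4*24 + 5 = 101, q_3 = 4*5 + 1 = 21.
  i=4: a_4=1, p_4 = 1*101 + 24 = 125, q_4 = 1*21 + 5 = 26.
  i=5: a_5=7, p_5 = 7*125 + 101 = 976, q_5 = 7*26 + 21 = 203.
q_5 = 203 > 35, so the last convergent with denominator <= 35 is p_4/q_4 = 125/26.
The closest fraction with denominator <= 35 is either p_4/q_4 or the intermediate fraction (k*p_4 + p_3)/(k*q_4 + q_3) with the largest k >= 1 whose denominator stays <= 35; these approach x as k grows, and every other convergent or intermediate fraction in range is farther away.
Largest k: floor((35 - q_3)/q_4) = floor((35 - 21)/26) = 0.
Since k = 0, no intermediate fraction beyond p_4/q_4 has denominator <= 35, so the convergent 125/26 is the closest (its error is |976*26 - 125*203|/(203*26) = 1/5278).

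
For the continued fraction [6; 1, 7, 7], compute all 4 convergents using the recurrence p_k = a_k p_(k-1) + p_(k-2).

Using the convergent recurrence p_i = a_i*p_{i-1} + p_{i-2}, q_i = a_i*q_{i-1} + q_{i-2} with p_{-2}=0, p_{-1}=1, q_{-2}=1, q_{-1}=0:
  i=0: a_0=6, p_0 = 6*1 + 0 = 6, q_0 = 6*0 + 1 = 1.
  i=1: a_1=1, p_1 = 1*6 + 1 = 7, q_1 = 1*1 + 0 = 1.
  i=2: a_2=7, p_2 = 7*7 + 6 = 55, q_2 = 7*1 + 1 = 8.
  i=3: a_3=7, p_3 = 7*55 + 7 = 392, q_3 = 7*8 + 1 = 57.

6/1, 7/1, 55/8, 392/57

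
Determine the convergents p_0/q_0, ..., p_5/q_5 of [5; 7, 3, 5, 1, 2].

Using the convergent recurrence p_i = a_i*p_{i-1} + p_{i-2}, q_i = a_i*q_{i-1} + q_{i-2} with p_{-2}=0, p_{-1}=1, q_{-2}=1, q_{-1}=0:
  i=0: a_0=5, p_0 = 5*1 + 0 = 5, q_0 = 5*0 + 1 = 1.
  i=1: a_1=7, p_1 = 7*5 + 1 = 36, q_1 = 7*1 + 0 = 7.
  i=2: a_2=3, p_2 = 3*36 + 5 = 113, q_2 = 3*7 + 1 = 22.
  i=3: a_3=5, p_3 = 5*113 + 36 = 601, q_3 = 5*22 + 7 = 117.
  i=4: a_4=1, p_4 = 1*601 + 113 = 714, q_4 = 1*117 + 22 = 139.
  i=5: a_5=2, p_5 = 2*714 + 601 = 2029, q_5 = 2*139 + 117 = 395.

5/1, 36/7, 113/22, 601/117, 714/139, 2029/395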